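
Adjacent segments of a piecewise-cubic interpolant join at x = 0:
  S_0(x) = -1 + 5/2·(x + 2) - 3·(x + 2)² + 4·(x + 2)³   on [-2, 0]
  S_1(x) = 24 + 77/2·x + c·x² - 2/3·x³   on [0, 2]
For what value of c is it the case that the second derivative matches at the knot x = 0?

21

S_0''(x) = -6 + 24·(x + 2), so S_0''(0) = 42. On the right, S_1''(0) = 2c, so c = 21.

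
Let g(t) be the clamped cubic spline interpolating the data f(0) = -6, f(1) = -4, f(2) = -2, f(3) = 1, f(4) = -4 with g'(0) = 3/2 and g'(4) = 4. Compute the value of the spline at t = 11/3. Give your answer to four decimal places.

With M_i denoting the second derivative at x_i, h_i = 1, 1, 1, 1, and Δ_i = (y_(i+1) − y_i)/h_i = 2, 2, 3, -5:
  1·M_0 + 4·M_1 + 1·M_2 = 6(Δ_1 - Δ_0) = 0
  1·M_1 + 4·M_2 + 1·M_3 = 6(Δ_2 - Δ_1) = 6
  1·M_2 + 4·M_3 + 1·M_4 = 6(Δ_3 - Δ_2) = -48
Clamped end conditions give two more equations: 2h_0·M_0 + h_0·M_1 = 6(Δ_0 - g'(0)) = 3 and h_3·M_3 + 2h_3·M_4 = 6(g'(4) - Δ_3) = 54.
Forward elimination and back-substitution give M_0 = 23/8, M_1 = -11/4, M_2 = 65/8, M_3 = -95/4, M_4 = 311/8.
On [3, 4], g(t) = 1 - 57/16·(t - 3) - 95/8·(t - 3)² + 167/16·(t - 3)³.
With (t - 3) = 2/3: g(11/3) = -769/216.

-3.5602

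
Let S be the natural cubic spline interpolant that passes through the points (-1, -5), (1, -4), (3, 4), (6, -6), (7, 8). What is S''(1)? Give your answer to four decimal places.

5.2593

Put m_i = S'' at the i-th knot. Here h = (2, 2, 3, 1) and Δ = (1/2, 4, -10/3, 14), so the interior equations h_(i-1)·m_(i-1) + 2(h_(i-1)+h_i)·m_i + h_i·m_(i+1) = 6(Δ_i − Δ_(i-1)) read
  2·m_0 + 8·m_1 + 2·m_2 = 6(Δ_1 - Δ_0) = 21
  2·m_1 + 10·m_2 + 3·m_3 = 6(Δ_2 - Δ_1) = -44
  3·m_2 + 8·m_3 + 1·m_4 = 6(Δ_3 - Δ_2) = 104
Natural end conditions: m_0 = m_4 = 0.
Solving: m_0 = 0, m_1 = 2819/536, m_2 = -706/67, m_3 = 4543/268, m_4 = 0.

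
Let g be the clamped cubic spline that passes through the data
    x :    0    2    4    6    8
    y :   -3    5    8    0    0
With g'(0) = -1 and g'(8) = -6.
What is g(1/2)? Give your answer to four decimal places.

Put M_i = g'' at the i-th knot. Here h = (2, 2, 2, 2) and Δ = (4, 3/2, -4, 0), so the interior equations h_(i-1)·M_(i-1) + 2(h_(i-1)+h_i)·M_i + h_i·M_(i+1) = 6(Δ_i − Δ_(i-1)) read
  2·M_0 + 8·M_1 + 2·M_2 = 6(Δ_1 - Δ_0) = -15
  2·M_1 + 8·M_2 + 2·M_3 = 6(Δ_2 - Δ_1) = -33
  2·M_2 + 8·M_3 + 2·M_4 = 6(Δ_3 - Δ_2) = 24
Clamped end conditions give two more equations: 2h_0·M_0 + h_0·M_1 = 6(Δ_0 - g'(0)) = 30 and h_3·M_3 + 2h_3·M_4 = 6(g'(8) - Δ_3) = -36.
Hence M_0 = 995/112, M_1 = -155/56, M_2 = -85/16, M_3 = 421/56, M_4 = -1429/112.
On [0, 2], g(x) = -3 - 1·x + 995/224·x² - 435/448·x³.
With x = 1/2: g(1/2) = -8999/3584.

-2.5109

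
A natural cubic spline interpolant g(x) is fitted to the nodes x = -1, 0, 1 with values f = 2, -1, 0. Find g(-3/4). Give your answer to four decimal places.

1.0156

Put M_i = g'' at the i-th knot. Here h = (1, 1) and Δ = (-3, 1), so the interior equations h_(i-1)·M_(i-1) + 2(h_(i-1)+h_i)·M_i + h_i·M_(i+1) = 6(Δ_i − Δ_(i-1)) read
  1·M_0 + 4·M_1 + 1·M_2 = 6(Δ_1 - Δ_0) = 24
Natural end conditions: M_0 = M_2 = 0.
Solving the tridiagonal system: M_0 = 0, M_1 = 6, M_2 = 0.
On [-1, 0], g(x) = 2 - 4·(x + 1) + 0·(x + 1)² + 1·(x + 1)³.
With (x + 1) = 1/4: g(-3/4) = 65/64.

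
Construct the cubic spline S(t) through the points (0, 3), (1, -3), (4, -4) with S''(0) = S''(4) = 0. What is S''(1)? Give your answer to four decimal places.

Put M_i = S'' at the i-th knot. Here h = (1, 3) and Δ = (-6, -1/3), so the interior equations h_(i-1)·M_(i-1) + 2(h_(i-1)+h_i)·M_i + h_i·M_(i+1) = 6(Δ_i − Δ_(i-1)) read
  1·M_0 + 8·M_1 + 3·M_2 = 6(Δ_1 - Δ_0) = 34
Natural end conditions: M_0 = M_2 = 0.
Forward elimination and back-substitution give M_0 = 0, M_1 = 17/4, M_2 = 0.

4.2500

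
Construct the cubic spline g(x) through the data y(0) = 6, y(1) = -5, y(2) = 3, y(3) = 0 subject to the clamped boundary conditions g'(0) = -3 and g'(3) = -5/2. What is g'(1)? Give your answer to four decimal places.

Put M_i = g'' at the i-th knot. Here h = (1, 1, 1) and Δ = (-11, 8, -3), so the interior equations h_(i-1)·M_(i-1) + 2(h_(i-1)+h_i)·M_i + h_i·M_(i+1) = 6(Δ_i − Δ_(i-1)) read
  1·M_0 + 4·M_1 + 1·M_2 = 6(Δ_1 - Δ_0) = 114
  1·M_1 + 4·M_2 + 1·M_3 = 6(Δ_2 - Δ_1) = -66
Clamped end conditions give two more equations: 2h_0·M_0 + h_0·M_1 = 6(Δ_0 - g'(0)) = -48 and h_2·M_2 + 2h_2·M_3 = 6(g'(3) - Δ_2) = 3.
Forward elimination and back-substitution give M_0 = -727/15, M_1 = 734/15, M_2 = -499/15, M_3 = 272/15.
On [1, 2], g'(x) = b_1 + 2c_1·(x - 1) + 3d_1·(x - 1)² with b_1 = Δ_1 - h_1(2M_1 + M_2)/6 = -83/30, c_1 = M_1/2 = 367/15, d_1 = (M_2 - M_1)/(6h_1) = -137/10. So g'(1) = -83/30.

-2.7667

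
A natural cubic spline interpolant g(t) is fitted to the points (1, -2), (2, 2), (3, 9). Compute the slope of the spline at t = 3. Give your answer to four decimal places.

With σ_i denoting the second derivative at x_i, h_i = 1, 1, and Δ_i = (y_(i+1) − y_i)/h_i = 4, 7:
  1·σ_0 + 4·σ_1 + 1·σ_2 = 6(Δ_1 - Δ_0) = 18
Natural end conditions: σ_0 = σ_2 = 0.
Solving the tridiagonal system: σ_0 = 0, σ_1 = 9/2, σ_2 = 0.
On [2, 3], g'(t) = b_1 + 2c_1·(t - 2) + 3d_1·(t - 2)² with b_1 = Δ_1 - h_1(2σ_1 + σ_2)/6 = 11/2, c_1 = σ_1/2 = 9/4, d_1 = (σ_2 - σ_1)/(6h_1) = -3/4. So g'(3) = 31/4.

7.7500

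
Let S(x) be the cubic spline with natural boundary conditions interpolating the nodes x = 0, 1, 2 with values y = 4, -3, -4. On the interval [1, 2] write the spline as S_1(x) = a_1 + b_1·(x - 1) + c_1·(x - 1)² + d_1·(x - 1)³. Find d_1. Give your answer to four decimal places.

Let m_i = S''(x_i). Step sizes h_i = 1, 1; slopes of the chords Δ_i = (y_(i+1) - y_i)/h_i = -7, -1.
  1·m_0 + 4·m_1 + 1·m_2 = 6(Δ_1 - Δ_0) = 36
Natural end conditions: m_0 = m_2 = 0.
Solving: m_0 = 0, m_1 = 9, m_2 = 0.
On [1, 2], with S_1(x) = a_1 + b_1·(x - 1) + c_1·(x - 1)² + d_1·(x - 1)³: c_1 = m_1/2 = 9/2, d_1 = (m_2 - m_1)/(6h_1) = -3/2, b_1 = Δ_1 - h_1(2m_1 + m_2)/6 = -4.

-1.5000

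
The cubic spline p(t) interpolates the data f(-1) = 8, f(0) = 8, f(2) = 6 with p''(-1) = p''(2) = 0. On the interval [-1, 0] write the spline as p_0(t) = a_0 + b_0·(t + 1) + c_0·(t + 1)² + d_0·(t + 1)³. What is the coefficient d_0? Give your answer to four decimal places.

Write M_i for p''(x_i). With h_i = 1, 2 and divided differences Δ_i = 0, -1, the continuity of p' gives the tridiagonal system
  1·M_0 + 6·M_1 + 2·M_2 = 6(Δ_1 - Δ_0) = -6
Natural end conditions: M_0 = M_2 = 0.
Solving the tridiagonal system: M_0 = 0, M_1 = -1, M_2 = 0.
On [-1, 0], with p_0(t) = a_0 + b_0·(t + 1) + c_0·(t + 1)² + d_0·(t + 1)³: c_0 = M_0/2 = 0, d_0 = (M_1 - M_0)/(6h_0) = -1/6, b_0 = Δ_0 - h_0(2M_0 + M_1)/6 = 1/6.

-0.1667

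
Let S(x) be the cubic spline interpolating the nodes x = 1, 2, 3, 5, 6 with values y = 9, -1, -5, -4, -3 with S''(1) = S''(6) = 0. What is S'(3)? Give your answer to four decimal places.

Let m_i = S''(x_i). Step sizes h_i = 1, 1, 2, 1; slopes of the chords Δ_i = (y_(i+1) - y_i)/h_i = -10, -4, 1/2, 1.
  1·m_0 + 4·m_1 + 1·m_2 = 6(Δ_1 - Δ_0) = 36
  1·m_1 + 6·m_2 + 2·m_3 = 6(Δ_2 - Δ_1) = 27
  2·m_2 + 6·m_3 + 1·m_4 = 6(Δ_3 - Δ_2) = 3
Natural end conditions: m_0 = m_4 = 0.
Forward elimination and back-substitution give m_0 = 0, m_1 = 498/61, m_2 = 204/61, m_3 = -75/122, m_4 = 0.
On [3, 5], S'(x) = b_2 + 2c_2·(x - 3) + 3d_2·(x - 3)² with b_2 = Δ_2 - h_2(2m_2 + m_3)/6 = -93/61, c_2 = m_2/2 = 102/61, d_2 = (m_3 - m_2)/(6h_2) = -161/488. So S'(3) = -93/61.

-1.5246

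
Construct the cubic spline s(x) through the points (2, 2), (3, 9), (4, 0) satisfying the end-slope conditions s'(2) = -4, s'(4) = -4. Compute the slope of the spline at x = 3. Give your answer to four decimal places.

Write m_i for s''(x_i). With h_i = 1, 1 and divided differences Δ_i = 7, -9, the continuity of s' gives the tridiagonal system
  1·m_0 + 4·m_1 + 1·m_2 = 6(Δ_1 - Δ_0) = -96
Clamped end conditions give two more equations: 2h_0·m_0 + h_0·m_1 = 6(Δ_0 - s'(2)) = 66 and h_1·m_1 + 2h_1·m_2 = 6(s'(4) - Δ_1) = 30.
Solving the tridiagonal system: m_0 = 57, m_1 = -48, m_2 = 39.
On [3, 4], s'(x) = b_1 + 2c_1·(x - 3) + 3d_1·(x - 3)² with b_1 = Δ_1 - h_1(2m_1 + m_2)/6 = 1/2, c_1 = m_1/2 = -24, d_1 = (m_2 - m_1)/(6h_1) = 29/2. So s'(3) = 1/2.

0.5000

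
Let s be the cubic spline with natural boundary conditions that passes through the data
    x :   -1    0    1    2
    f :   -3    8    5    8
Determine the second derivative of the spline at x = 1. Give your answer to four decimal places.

15.2000

Write m_i for s''(x_i). With h_i = 1, 1, 1 and divided differences Δ_i = 11, -3, 3, the continuity of s' gives the tridiagonal system
  1·m_0 + 4·m_1 + 1·m_2 = 6(Δ_1 - Δ_0) = -84
  1·m_1 + 4·m_2 + 1·m_3 = 6(Δ_2 - Δ_1) = 36
Natural end conditions: m_0 = m_3 = 0.
Solving: m_0 = 0, m_1 = -124/5, m_2 = 76/5, m_3 = 0.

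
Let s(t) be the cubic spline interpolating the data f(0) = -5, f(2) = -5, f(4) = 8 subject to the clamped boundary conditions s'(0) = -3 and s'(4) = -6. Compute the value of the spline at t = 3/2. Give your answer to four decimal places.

Put σ_i = s'' at the i-th knot. Here h = (2, 2) and Δ = (0, 13/2), so the interior equations h_(i-1)·σ_(i-1) + 2(h_(i-1)+h_i)·σ_i + h_i·σ_(i+1) = 6(Δ_i − Δ_(i-1)) read
  2·σ_0 + 8·σ_1 + 2·σ_2 = 6(Δ_1 - Δ_0) = 39
Clamped end conditions give two more equations: 2h_0·σ_0 + h_0·σ_1 = 6(Δ_0 - s'(0)) = 18 and h_1·σ_1 + 2h_1·σ_2 = 6(s'(4) - Δ_1) = -75.
Solving: σ_0 = -9/8, σ_1 = 45/4, σ_2 = -195/8.
On [0, 2], s(t) = -5 - 3·t - 9/16·t² + 33/32·t³.
With t = 3/2: s(3/2) = -1865/256.

-7.2852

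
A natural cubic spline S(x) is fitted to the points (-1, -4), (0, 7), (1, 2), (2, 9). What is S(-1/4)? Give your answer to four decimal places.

Let m_i = S''(x_i). Step sizes h_i = 1, 1, 1; slopes of the chords Δ_i = (y_(i+1) - y_i)/h_i = 11, -5, 7.
  1·m_0 + 4·m_1 + 1·m_2 = 6(Δ_1 - Δ_0) = -96
  1·m_1 + 4·m_2 + 1·m_3 = 6(Δ_2 - Δ_1) = 72
Natural end conditions: m_0 = m_3 = 0.
Forward elimination and back-substitution give m_0 = 0, m_1 = -152/5, m_2 = 128/5, m_3 = 0.
On [-1, 0], S(x) = -4 + 241/15·(x + 1) + 0·(x + 1)² - 76/15·(x + 1)³.
With (x + 1) = 3/4: S(-1/4) = 473/80.

5.9125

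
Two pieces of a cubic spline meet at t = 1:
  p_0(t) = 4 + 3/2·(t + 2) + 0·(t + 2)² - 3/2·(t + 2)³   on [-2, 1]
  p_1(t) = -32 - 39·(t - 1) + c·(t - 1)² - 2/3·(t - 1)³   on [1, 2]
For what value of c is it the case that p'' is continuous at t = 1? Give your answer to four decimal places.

p_0''(t) = 0 - 9·(t + 2), so p_0''(1) = -27. On the right, p_1''(1) = 2c, so c = -27/2.

-13.5000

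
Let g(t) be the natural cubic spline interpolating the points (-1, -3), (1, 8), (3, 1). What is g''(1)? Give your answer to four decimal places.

-6.7500

With M_i denoting the second derivative at x_i, h_i = 2, 2, and Δ_i = (y_(i+1) − y_i)/h_i = 11/2, -7/2:
  2·M_0 + 8·M_1 + 2·M_2 = 6(Δ_1 - Δ_0) = -54
Natural end conditions: M_0 = M_2 = 0.
Solving the tridiagonal system: M_0 = 0, M_1 = -27/4, M_2 = 0.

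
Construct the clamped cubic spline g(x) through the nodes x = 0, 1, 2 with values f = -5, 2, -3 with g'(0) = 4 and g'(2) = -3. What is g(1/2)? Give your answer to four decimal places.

Put σ_i = g'' at the i-th knot. Here h = (1, 1) and Δ = (7, -5), so the interior equations h_(i-1)·σ_(i-1) + 2(h_(i-1)+h_i)·σ_i + h_i·σ_(i+1) = 6(Δ_i − Δ_(i-1)) read
  1·σ_0 + 4·σ_1 + 1·σ_2 = 6(Δ_1 - Δ_0) = -72
Clamped end conditions give two more equations: 2h_0·σ_0 + h_0·σ_1 = 6(Δ_0 - g'(0)) = 18 and h_1·σ_1 + 2h_1·σ_2 = 6(g'(2) - Δ_1) = 12.
Solving: σ_0 = 47/2, σ_1 = -29, σ_2 = 41/2.
On [0, 1], g(x) = -5 + 4·x + 47/4·x² - 35/4·x³.
With x = 1/2: g(1/2) = -37/32.

-1.1563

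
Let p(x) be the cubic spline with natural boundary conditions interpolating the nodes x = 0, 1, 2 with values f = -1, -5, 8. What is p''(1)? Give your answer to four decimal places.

Write M_i for p''(x_i). With h_i = 1, 1 and divided differences Δ_i = -4, 13, the continuity of p' gives the tridiagonal system
  1·M_0 + 4·M_1 + 1·M_2 = 6(Δ_1 - Δ_0) = 102
Natural end conditions: M_0 = M_2 = 0.
Solving: M_0 = 0, M_1 = 51/2, M_2 = 0.

25.5000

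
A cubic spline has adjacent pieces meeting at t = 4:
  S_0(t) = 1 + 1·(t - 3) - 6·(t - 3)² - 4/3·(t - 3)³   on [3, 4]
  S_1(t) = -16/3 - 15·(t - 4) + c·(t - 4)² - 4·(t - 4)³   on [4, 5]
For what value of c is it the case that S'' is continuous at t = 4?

-10

S_0''(t) = -12 - 8·(t - 3), so S_0''(4) = -20. On the right, S_1''(4) = 2c, so c = -10.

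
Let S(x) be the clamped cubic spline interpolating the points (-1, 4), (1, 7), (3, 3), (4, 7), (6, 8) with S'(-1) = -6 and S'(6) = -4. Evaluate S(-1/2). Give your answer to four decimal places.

With M_i denoting the second derivative at x_i, h_i = 2, 2, 1, 2, and Δ_i = (y_(i+1) − y_i)/h_i = 3/2, -2, 4, 1/2:
  2·M_0 + 8·M_1 + 2·M_2 = 6(Δ_1 - Δ_0) = -21
  2·M_1 + 6·M_2 + 1·M_3 = 6(Δ_2 - Δ_1) = 36
  1·M_2 + 6·M_3 + 2·M_4 = 6(Δ_3 - Δ_2) = -21
Clamped end conditions give two more equations: 2h_0·M_0 + h_0·M_1 = 6(Δ_0 - S'(-1)) = 45 and h_3·M_3 + 2h_3·M_4 = 6(S'(6) - Δ_3) = -27.
Solving the tridiagonal system: M_0 = 959/61, M_1 = -1091/122, M_2 = 1165/122, M_3 = -208/61, M_4 = -1231/244.
On [-1, 1], S(x) = 4 - 6·(x + 1) + 959/122·(x + 1)² - 1003/488·(x + 1)³.
With (x + 1) = 1/2: S(-1/2) = 10573/3904.

2.7082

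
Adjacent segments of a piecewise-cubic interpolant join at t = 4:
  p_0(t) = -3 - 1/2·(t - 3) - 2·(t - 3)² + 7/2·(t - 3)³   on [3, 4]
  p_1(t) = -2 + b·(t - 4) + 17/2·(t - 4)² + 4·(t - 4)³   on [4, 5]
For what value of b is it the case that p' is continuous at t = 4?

p_0'(t) = -1/2 - 4·(t - 3) + 21/2·(t - 3)², so p_0'(4) = 6. On the right, p_1'(4) = b, so b = 6.

6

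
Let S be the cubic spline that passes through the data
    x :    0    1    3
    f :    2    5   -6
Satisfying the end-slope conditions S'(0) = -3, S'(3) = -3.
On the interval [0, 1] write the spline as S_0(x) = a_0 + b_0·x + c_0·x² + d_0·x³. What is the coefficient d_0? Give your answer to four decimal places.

Let M_i = S''(x_i). Step sizes h_i = 1, 2; slopes of the chords Δ_i = (y_(i+1) - y_i)/h_i = 3, -11/2.
  1·M_0 + 6·M_1 + 2·M_2 = 6(Δ_1 - Δ_0) = -51
Clamped end conditions give two more equations: 2h_0·M_0 + h_0·M_1 = 6(Δ_0 - S'(0)) = 36 and h_1·M_1 + 2h_1·M_2 = 6(S'(3) - Δ_1) = 15.
Forward elimination and back-substitution give M_0 = 53/2, M_1 = -17, M_2 = 49/4.
On [0, 1], with S_0(x) = a_0 + b_0·x + c_0·x² + d_0·x³: c_0 = M_0/2 = 53/4, d_0 = (M_1 - M_0)/(6h_0) = -29/4, b_0 = Δ_0 - h_0(2M_0 + M_1)/6 = -3.

-7.2500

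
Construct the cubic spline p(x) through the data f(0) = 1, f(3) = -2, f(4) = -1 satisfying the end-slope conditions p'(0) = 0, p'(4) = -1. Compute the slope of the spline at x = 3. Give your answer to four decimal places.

1.1250

With M_i denoting the second derivative at x_i, h_i = 3, 1, and Δ_i = (y_(i+1) − y_i)/h_i = -1, 1:
  3·M_0 + 8·M_1 + 1·M_2 = 6(Δ_1 - Δ_0) = 12
Clamped end conditions give two more equations: 2h_0·M_0 + h_0·M_1 = 6(Δ_0 - p'(0)) = -6 and h_1·M_1 + 2h_1·M_2 = 6(p'(4) - Δ_1) = -12.
Hence M_0 = -11/4, M_1 = 7/2, M_2 = -31/4.
On [3, 4], p'(x) = b_1 + 2c_1·(x - 3) + 3d_1·(x - 3)² with b_1 = Δ_1 - h_1(2M_1 + M_2)/6 = 9/8, c_1 = M_1/2 = 7/4, d_1 = (M_2 - M_1)/(6h_1) = -15/8. So p'(3) = 9/8.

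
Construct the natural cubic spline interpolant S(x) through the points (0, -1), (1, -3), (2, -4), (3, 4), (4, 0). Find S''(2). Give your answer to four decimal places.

20.1429

Let m_i = S''(x_i). Step sizes h_i = 1, 1, 1, 1; slopes of the chords Δ_i = (y_(i+1) - y_i)/h_i = -2, -1, 8, -4.
  1·m_0 + 4·m_1 + 1·m_2 = 6(Δ_1 - Δ_0) = 6
  1·m_1 + 4·m_2 + 1·m_3 = 6(Δ_2 - Δ_1) = 54
  1·m_2 + 4·m_3 + 1·m_4 = 6(Δ_3 - Δ_2) = -72
Natural end conditions: m_0 = m_4 = 0.
Solving: m_0 = 0, m_1 = -99/28, m_2 = 141/7, m_3 = -645/28, m_4 = 0.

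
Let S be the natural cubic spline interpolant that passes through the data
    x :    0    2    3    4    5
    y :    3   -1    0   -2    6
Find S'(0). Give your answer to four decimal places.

Let M_i = S''(x_i). Step sizes h_i = 2, 1, 1, 1; slopes of the chords Δ_i = (y_(i+1) - y_i)/h_i = -2, 1, -2, 8.
  2·M_0 + 6·M_1 + 1·M_2 = 6(Δ_1 - Δ_0) = 18
  1·M_1 + 4·M_2 + 1·M_3 = 6(Δ_2 - Δ_1) = -18
  1·M_2 + 4·M_3 + 1·M_4 = 6(Δ_3 - Δ_2) = 60
Natural end conditions: M_0 = M_4 = 0.
Forward elimination and back-substitution give M_0 = 0, M_1 = 201/43, M_2 = -432/43, M_3 = 753/43, M_4 = 0.
On [0, 2], S'(x) = b_0 + 2c_0·x + 3d_0·x² with b_0 = Δ_0 - h_0(2M_0 + M_1)/6 = -153/43, c_0 = M_0/2 = 0, d_0 = (M_1 - M_0)/(6h_0) = 67/172. So S'(0) = -153/43.

-3.5581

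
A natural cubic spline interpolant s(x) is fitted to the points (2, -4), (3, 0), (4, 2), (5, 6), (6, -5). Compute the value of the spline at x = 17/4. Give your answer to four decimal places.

With M_i denoting the second derivative at x_i, h_i = 1, 1, 1, 1, and Δ_i = (y_(i+1) − y_i)/h_i = 4, 2, 4, -11:
  1·M_0 + 4·M_1 + 1·M_2 = 6(Δ_1 - Δ_0) = -12
  1·M_1 + 4·M_2 + 1·M_3 = 6(Δ_2 - Δ_1) = 12
  1·M_2 + 4·M_3 + 1·M_4 = 6(Δ_3 - Δ_2) = -90
Natural end conditions: M_0 = M_4 = 0.
Solving the tridiagonal system: M_0 = 0, M_1 = -159/28, M_2 = 75/7, M_3 = -705/28, M_4 = 0.
On [4, 5], s(x) = 2 + 37/8·(x - 4) + 75/14·(x - 4)² - 335/56·(x - 4)³.
With (x - 4) = 1/4: s(17/4) = 12177/3584.

3.3976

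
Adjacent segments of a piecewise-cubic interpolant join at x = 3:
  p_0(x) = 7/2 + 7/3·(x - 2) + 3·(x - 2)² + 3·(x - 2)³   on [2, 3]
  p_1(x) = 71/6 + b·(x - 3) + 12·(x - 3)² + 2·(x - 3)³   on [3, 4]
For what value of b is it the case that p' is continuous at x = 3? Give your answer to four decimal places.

p_0'(x) = 7/3 + 6·(x - 2) + 9·(x - 2)², so p_0'(3) = 52/3. On the right, p_1'(3) = b, so b = 52/3.

17.3333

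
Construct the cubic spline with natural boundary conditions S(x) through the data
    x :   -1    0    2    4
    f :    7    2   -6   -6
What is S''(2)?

3

With M_i denoting the second derivative at x_i, h_i = 1, 2, 2, and Δ_i = (y_(i+1) − y_i)/h_i = -5, -4, 0:
  1·M_0 + 6·M_1 + 2·M_2 = 6(Δ_1 - Δ_0) = 6
  2·M_1 + 8·M_2 + 2·M_3 = 6(Δ_2 - Δ_1) = 24
Natural end conditions: M_0 = M_3 = 0.
Solving: M_0 = 0, M_1 = 0, M_2 = 3, M_3 = 0.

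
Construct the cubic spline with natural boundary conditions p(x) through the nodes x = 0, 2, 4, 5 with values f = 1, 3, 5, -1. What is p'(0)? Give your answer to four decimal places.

Let M_i = p''(x_i). Step sizes h_i = 2, 2, 1; slopes of the chords Δ_i = (y_(i+1) - y_i)/h_i = 1, 1, -6.
  2·M_0 + 8·M_1 + 2·M_2 = 6(Δ_1 - Δ_0) = 0
  2·M_1 + 6·M_2 + 1·M_3 = 6(Δ_2 - Δ_1) = -42
Natural end conditions: M_0 = M_3 = 0.
Solving: M_0 = 0, M_1 = 21/11, M_2 = -84/11, M_3 = 0.
On [0, 2], p'(x) = b_0 + 2c_0·x + 3d_0·x² with b_0 = Δ_0 - h_0(2M_0 + M_1)/6 = 4/11, c_0 = M_0/2 = 0, d_0 = (M_1 - M_0)/(6h_0) = 7/44. So p'(0) = 4/11.

0.3636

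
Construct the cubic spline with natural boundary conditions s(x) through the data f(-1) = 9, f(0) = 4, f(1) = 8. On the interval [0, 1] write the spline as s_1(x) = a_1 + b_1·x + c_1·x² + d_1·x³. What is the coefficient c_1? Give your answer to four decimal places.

Write m_i for s''(x_i). With h_i = 1, 1 and divided differences Δ_i = -5, 4, the continuity of s' gives the tridiagonal system
  1·m_0 + 4·m_1 + 1·m_2 = 6(Δ_1 - Δ_0) = 54
Natural end conditions: m_0 = m_2 = 0.
Hence m_0 = 0, m_1 = 27/2, m_2 = 0.
On [0, 1], with s_1(x) = a_1 + b_1·x + c_1·x² + d_1·x³: c_1 = m_1/2 = 27/4, d_1 = (m_2 - m_1)/(6h_1) = -9/4, b_1 = Δ_1 - h_1(2m_1 + m_2)/6 = -1/2.

6.7500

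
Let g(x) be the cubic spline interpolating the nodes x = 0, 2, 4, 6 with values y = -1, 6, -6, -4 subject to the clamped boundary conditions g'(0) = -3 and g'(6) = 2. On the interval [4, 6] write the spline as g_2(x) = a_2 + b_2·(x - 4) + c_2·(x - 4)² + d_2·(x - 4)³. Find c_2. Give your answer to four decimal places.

With M_i denoting the second derivative at x_i, h_i = 2, 2, 2, and Δ_i = (y_(i+1) − y_i)/h_i = 7/2, -6, 1:
  2·M_0 + 8·M_1 + 2·M_2 = 6(Δ_1 - Δ_0) = -57
  2·M_1 + 8·M_2 + 2·M_3 = 6(Δ_2 - Δ_1) = 42
Clamped end conditions give two more equations: 2h_0·M_0 + h_0·M_1 = 6(Δ_0 - g'(0)) = 39 and h_2·M_2 + 2h_2·M_3 = 6(g'(6) - Δ_2) = 6.
Hence M_0 = 497/30, M_1 = -409/30, M_2 = 142/15, M_3 = -97/30.
On [4, 6], with g_2(x) = a_2 + b_2·(x - 4) + c_2·(x - 4)² + d_2·(x - 4)³: c_2 = M_2/2 = 71/15, d_2 = (M_3 - M_2)/(6h_2) = -127/120, b_2 = Δ_2 - h_2(2M_2 + M_3)/6 = -127/30.

4.7333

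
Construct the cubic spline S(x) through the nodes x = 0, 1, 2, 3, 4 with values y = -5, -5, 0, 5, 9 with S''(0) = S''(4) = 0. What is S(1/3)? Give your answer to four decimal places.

-5.3915

Put M_i = S'' at the i-th knot. Here h = (1, 1, 1, 1) and Δ = (0, 5, 5, 4), so the interior equations h_(i-1)·M_(i-1) + 2(h_(i-1)+h_i)·M_i + h_i·M_(i+1) = 6(Δ_i − Δ_(i-1)) read
  1·M_0 + 4·M_1 + 1·M_2 = 6(Δ_1 - Δ_0) = 30
  1·M_1 + 4·M_2 + 1·M_3 = 6(Δ_2 - Δ_1) = 0
  1·M_2 + 4·M_3 + 1·M_4 = 6(Δ_3 - Δ_2) = -6
Natural end conditions: M_0 = M_4 = 0.
Solving the tridiagonal system: M_0 = 0, M_1 = 111/14, M_2 = -12/7, M_3 = -15/14, M_4 = 0.
On [0, 1], S(x) = -5 - 37/28·x + 0·x² + 37/28·x³.
With x = 1/3: S(1/3) = -1019/189.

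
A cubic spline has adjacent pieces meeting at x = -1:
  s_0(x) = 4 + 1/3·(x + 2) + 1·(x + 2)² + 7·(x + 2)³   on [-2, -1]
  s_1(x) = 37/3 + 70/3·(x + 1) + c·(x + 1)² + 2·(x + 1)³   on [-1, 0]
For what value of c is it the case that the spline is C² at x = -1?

s_0''(x) = 2 + 42·(x + 2), so s_0''(-1) = 44. On the right, s_1''(-1) = 2c, so c = 22.

22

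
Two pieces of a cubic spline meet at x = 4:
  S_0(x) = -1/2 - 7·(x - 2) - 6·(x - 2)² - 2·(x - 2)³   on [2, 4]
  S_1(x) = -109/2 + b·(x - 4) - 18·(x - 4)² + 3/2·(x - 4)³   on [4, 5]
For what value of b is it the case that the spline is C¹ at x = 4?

S_0'(x) = -7 - 12·(x - 2) - 6·(x - 2)², so S_0'(4) = -55. On the right, S_1'(4) = b, so b = -55.

-55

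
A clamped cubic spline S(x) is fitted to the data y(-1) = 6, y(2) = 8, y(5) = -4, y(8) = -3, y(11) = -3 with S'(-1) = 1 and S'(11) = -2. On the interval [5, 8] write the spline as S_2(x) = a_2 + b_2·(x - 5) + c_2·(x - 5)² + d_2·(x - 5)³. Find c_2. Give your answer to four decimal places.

Write M_i for S''(x_i). With h_i = 3, 3, 3, 3 and divided differences Δ_i = 2/3, -4, 1/3, 0, the continuity of S' gives the tridiagonal system
  3·M_0 + 12·M_1 + 3·M_2 = 6(Δ_1 - Δ_0) = -28
  3·M_1 + 12·M_2 + 3·M_3 = 6(Δ_2 - Δ_1) = 26
  3·M_2 + 12·M_3 + 3·M_4 = 6(Δ_3 - Δ_2) = -2
Clamped end conditions give two more equations: 2h_0·M_0 + h_0·M_1 = 6(Δ_0 - S'(-1)) = -2 and h_3·M_3 + 2h_3·M_4 = 6(S'(11) - Δ_3) = -12.
Hence M_0 = 59/42, M_1 = -73/21, M_2 = 19/6, M_3 = -11/21, M_4 = -73/42.
On [5, 8], with S_2(x) = a_2 + b_2·(x - 5) + c_2·(x - 5)² + d_2·(x - 5)³: c_2 = M_2/2 = 19/12, d_2 = (M_3 - M_2)/(6h_2) = -155/756, b_2 = Δ_2 - h_2(2M_2 + M_3)/6 = -18/7.

1.5833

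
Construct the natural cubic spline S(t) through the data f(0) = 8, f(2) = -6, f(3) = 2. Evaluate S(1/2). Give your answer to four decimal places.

Let m_i = S''(x_i). Step sizes h_i = 2, 1; slopes of the chords Δ_i = (y_(i+1) - y_i)/h_i = -7, 8.
  2·m_0 + 6·m_1 + 1·m_2 = 6(Δ_1 - Δ_0) = 90
Natural end conditions: m_0 = m_2 = 0.
Forward elimination and back-substitution give m_0 = 0, m_1 = 15, m_2 = 0.
On [0, 2], S(t) = 8 - 12·t + 0·t² + 5/4·t³.
With t = 1/2: S(1/2) = 69/32.

2.1563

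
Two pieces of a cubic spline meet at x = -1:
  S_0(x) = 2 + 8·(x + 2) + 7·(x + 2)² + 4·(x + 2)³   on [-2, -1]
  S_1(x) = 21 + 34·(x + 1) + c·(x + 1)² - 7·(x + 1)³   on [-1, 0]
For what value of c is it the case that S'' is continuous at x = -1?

19

S_0''(x) = 14 + 24·(x + 2), so S_0''(-1) = 38. On the right, S_1''(-1) = 2c, so c = 19.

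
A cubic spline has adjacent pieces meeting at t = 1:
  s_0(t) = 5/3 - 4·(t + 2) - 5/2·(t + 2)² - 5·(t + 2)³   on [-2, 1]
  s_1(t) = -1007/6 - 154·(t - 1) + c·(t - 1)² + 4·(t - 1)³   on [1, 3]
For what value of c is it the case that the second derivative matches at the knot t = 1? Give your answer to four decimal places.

-47.5000

s_0''(t) = -5 - 30·(t + 2), so s_0''(1) = -95. On the right, s_1''(1) = 2c, so c = -95/2.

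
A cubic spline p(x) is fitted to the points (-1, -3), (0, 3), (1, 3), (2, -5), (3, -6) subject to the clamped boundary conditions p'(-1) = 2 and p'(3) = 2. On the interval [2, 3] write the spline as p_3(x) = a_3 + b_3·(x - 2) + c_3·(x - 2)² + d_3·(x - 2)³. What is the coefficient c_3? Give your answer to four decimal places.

6.5357

Write M_i for p''(x_i). With h_i = 1, 1, 1, 1 and divided differences Δ_i = 6, 0, -8, -1, the continuity of p' gives the tridiagonal system
  1·M_0 + 4·M_1 + 1·M_2 = 6(Δ_1 - Δ_0) = -36
  1·M_1 + 4·M_2 + 1·M_3 = 6(Δ_2 - Δ_1) = -48
  1·M_2 + 4·M_3 + 1·M_4 = 6(Δ_3 - Δ_2) = 42
Clamped end conditions give two more equations: 2h_0·M_0 + h_0·M_1 = 6(Δ_0 - p'(-1)) = 24 and h_3·M_3 + 2h_3·M_4 = 6(p'(3) - Δ_3) = 18.
Hence M_0 = 477/28, M_1 = -141/14, M_2 = -51/4, M_3 = 183/14, M_4 = 69/28.
On [2, 3], with p_3(x) = a_3 + b_3·(x - 2) + c_3·(x - 2)² + d_3·(x - 2)³: c_3 = M_3/2 = 183/28, d_3 = (M_4 - M_3)/(6h_3) = -99/56, b_3 = Δ_3 - h_3(2M_3 + M_4)/6 = -323/56.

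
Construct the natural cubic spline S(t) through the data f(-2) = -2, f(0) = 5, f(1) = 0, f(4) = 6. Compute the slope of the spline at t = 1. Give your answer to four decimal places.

-4.4468

With σ_i denoting the second derivative at x_i, h_i = 2, 1, 3, and Δ_i = (y_(i+1) − y_i)/h_i = 7/2, -5, 2:
  2·σ_0 + 6·σ_1 + 1·σ_2 = 6(Δ_1 - Δ_0) = -51
  1·σ_1 + 8·σ_2 + 3·σ_3 = 6(Δ_2 - Δ_1) = 42
Natural end conditions: σ_0 = σ_3 = 0.
Solving the tridiagonal system: σ_0 = 0, σ_1 = -450/47, σ_2 = 303/47, σ_3 = 0.
On [1, 4], S'(t) = b_2 + 2c_2·(t - 1) + 3d_2·(t - 1)² with b_2 = Δ_2 - h_2(2σ_2 + σ_3)/6 = -209/47, c_2 = σ_2/2 = 303/94, d_2 = (σ_3 - σ_2)/(6h_2) = -101/282. So S'(1) = -209/47.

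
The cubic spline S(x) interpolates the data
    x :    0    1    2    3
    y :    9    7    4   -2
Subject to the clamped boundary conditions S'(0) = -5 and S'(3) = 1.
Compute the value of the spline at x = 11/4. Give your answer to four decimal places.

-1.5219

Write σ_i for S''(x_i). With h_i = 1, 1, 1 and divided differences Δ_i = -2, -3, -6, the continuity of S' gives the tridiagonal system
  1·σ_0 + 4·σ_1 + 1·σ_2 = 6(Δ_1 - Δ_0) = -6
  1·σ_1 + 4·σ_2 + 1·σ_3 = 6(Δ_2 - Δ_1) = -18
Clamped end conditions give two more equations: 2h_0·σ_0 + h_0·σ_1 = 6(Δ_0 - S'(0)) = 18 and h_2·σ_2 + 2h_2·σ_3 = 6(S'(3) - Δ_2) = 42.
Solving the tridiagonal system: σ_0 = 48/5, σ_1 = -6/5, σ_2 = -54/5, σ_3 = 132/5.
On [2, 3], S(x) = 4 - 34/5·(x - 2) - 27/5·(x - 2)² + 31/5·(x - 2)³.
With (x - 2) = 3/4: S(11/4) = -487/320.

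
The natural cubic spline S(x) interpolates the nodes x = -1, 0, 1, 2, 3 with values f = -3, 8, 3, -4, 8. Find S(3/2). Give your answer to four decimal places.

-2.0603

Put m_i = S'' at the i-th knot. Here h = (1, 1, 1, 1) and Δ = (11, -5, -7, 12), so the interior equations h_(i-1)·m_(i-1) + 2(h_(i-1)+h_i)·m_i + h_i·m_(i+1) = 6(Δ_i − Δ_(i-1)) read
  1·m_0 + 4·m_1 + 1·m_2 = 6(Δ_1 - Δ_0) = -96
  1·m_1 + 4·m_2 + 1·m_3 = 6(Δ_2 - Δ_1) = -12
  1·m_2 + 4·m_3 + 1·m_4 = 6(Δ_3 - Δ_2) = 114
Natural end conditions: m_0 = m_4 = 0.
Hence m_0 = 0, m_1 = -639/28, m_2 = -33/7, m_3 = 831/28, m_4 = 0.
On [1, 2], S(x) = 3 - 83/8·(x - 1) - 33/14·(x - 1)² + 321/56·(x - 1)³.
With (x - 1) = 1/2: S(3/2) = -923/448.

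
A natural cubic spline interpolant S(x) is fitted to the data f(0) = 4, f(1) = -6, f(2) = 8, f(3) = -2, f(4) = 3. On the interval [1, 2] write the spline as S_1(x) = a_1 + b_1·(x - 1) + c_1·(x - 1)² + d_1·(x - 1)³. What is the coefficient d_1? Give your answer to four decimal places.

-18.0536

Put σ_i = S'' at the i-th knot. Here h = (1, 1, 1, 1) and Δ = (-10, 14, -10, 5), so the interior equations h_(i-1)·σ_(i-1) + 2(h_(i-1)+h_i)·σ_i + h_i·σ_(i+1) = 6(Δ_i − Δ_(i-1)) read
  1·σ_0 + 4·σ_1 + 1·σ_2 = 6(Δ_1 - Δ_0) = 144
  1·σ_1 + 4·σ_2 + 1·σ_3 = 6(Δ_2 - Δ_1) = -144
  1·σ_2 + 4·σ_3 + 1·σ_4 = 6(Δ_3 - Δ_2) = 90
Natural end conditions: σ_0 = σ_4 = 0.
Forward elimination and back-substitution give σ_0 = 0, σ_1 = 1413/28, σ_2 = -405/7, σ_3 = 1035/28, σ_4 = 0.
On [1, 2], with S_1(x) = a_1 + b_1·(x - 1) + c_1·(x - 1)² + d_1·(x - 1)³: c_1 = σ_1/2 = 1413/56, d_1 = (σ_2 - σ_1)/(6h_1) = -1011/56, b_1 = Δ_1 - h_1(2σ_1 + σ_2)/6 = 191/28.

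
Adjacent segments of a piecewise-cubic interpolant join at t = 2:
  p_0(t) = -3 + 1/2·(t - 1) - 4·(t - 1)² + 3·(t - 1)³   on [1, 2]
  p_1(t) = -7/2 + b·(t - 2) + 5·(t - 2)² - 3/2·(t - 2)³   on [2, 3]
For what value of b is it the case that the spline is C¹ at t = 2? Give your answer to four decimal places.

p_0'(t) = 1/2 - 8·(t - 1) + 9·(t - 1)², so p_0'(2) = 3/2. On the right, p_1'(2) = b, so b = 3/2.

1.5000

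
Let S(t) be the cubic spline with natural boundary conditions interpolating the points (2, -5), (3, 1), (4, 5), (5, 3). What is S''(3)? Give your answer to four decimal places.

-0.8000

Let σ_i = S''(x_i). Step sizes h_i = 1, 1, 1; slopes of the chords Δ_i = (y_(i+1) - y_i)/h_i = 6, 4, -2.
  1·σ_0 + 4·σ_1 + 1·σ_2 = 6(Δ_1 - Δ_0) = -12
  1·σ_1 + 4·σ_2 + 1·σ_3 = 6(Δ_2 - Δ_1) = -36
Natural end conditions: σ_0 = σ_3 = 0.
Hence σ_0 = 0, σ_1 = -4/5, σ_2 = -44/5, σ_3 = 0.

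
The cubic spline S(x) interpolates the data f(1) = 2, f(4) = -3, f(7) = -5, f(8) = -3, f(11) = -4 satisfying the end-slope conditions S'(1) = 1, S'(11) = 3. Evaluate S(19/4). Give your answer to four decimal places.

-4.6299

Write m_i for S''(x_i). With h_i = 3, 3, 1, 3 and divided differences Δ_i = -5/3, -2/3, 2, -1/3, the continuity of S' gives the tridiagonal system
  3·m_0 + 12·m_1 + 3·m_2 = 6(Δ_1 - Δ_0) = 6
  3·m_1 + 8·m_2 + 1·m_3 = 6(Δ_2 - Δ_1) = 16
  1·m_2 + 8·m_3 + 3·m_4 = 6(Δ_3 - Δ_2) = -14
Clamped end conditions give two more equations: 2h_0·m_0 + h_0·m_1 = 6(Δ_0 - S'(1)) = -16 and h_3·m_3 + 2h_3·m_4 = 6(S'(11) - Δ_3) = 20.
Solving: m_0 = -479/159, m_1 = 110/159, m_2 = 119/53, m_3 = -214/53, m_4 = 851/159.
On [4, 7], S(x) = -3 - 263/106·(x - 4) + 55/159·(x - 4)² + 247/2862·(x - 4)³.
With (x - 4) = 3/4: S(19/4) = -31409/6784.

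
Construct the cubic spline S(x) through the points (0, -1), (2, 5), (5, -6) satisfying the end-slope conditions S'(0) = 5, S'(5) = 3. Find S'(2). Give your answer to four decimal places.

Let M_i = S''(x_i). Step sizes h_i = 2, 3; slopes of the chords Δ_i = (y_(i+1) - y_i)/h_i = 3, -11/3.
  2·M_0 + 10·M_1 + 3·M_2 = 6(Δ_1 - Δ_0) = -40
Clamped end conditions give two more equations: 2h_0·M_0 + h_0·M_1 = 6(Δ_0 - S'(0)) = -12 and h_1·M_1 + 2h_1·M_2 = 6(S'(5) - Δ_1) = 40.
Solving the tridiagonal system: M_0 = 3/5, M_1 = -36/5, M_2 = 154/15.
On [2, 5], S'(x) = b_1 + 2c_1·(x - 2) + 3d_1·(x - 2)² with b_1 = Δ_1 - h_1(2M_1 + M_2)/6 = -8/5, c_1 = M_1/2 = -18/5, d_1 = (M_2 - M_1)/(6h_1) = 131/135. So S'(2) = -8/5.

-1.6000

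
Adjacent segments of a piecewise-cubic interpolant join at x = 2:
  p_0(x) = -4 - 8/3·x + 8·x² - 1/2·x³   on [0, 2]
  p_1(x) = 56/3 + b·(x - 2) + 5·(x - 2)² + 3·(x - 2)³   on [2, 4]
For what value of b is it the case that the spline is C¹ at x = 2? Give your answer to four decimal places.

23.3333

p_0'(x) = -8/3 + 16·x - 3/2·x², so p_0'(2) = 70/3. On the right, p_1'(2) = b, so b = 70/3.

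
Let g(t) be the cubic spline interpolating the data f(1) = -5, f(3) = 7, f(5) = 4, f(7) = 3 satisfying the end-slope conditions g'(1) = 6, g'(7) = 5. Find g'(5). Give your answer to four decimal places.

Let m_i = g''(x_i). Step sizes h_i = 2, 2, 2; slopes of the chords Δ_i = (y_(i+1) - y_i)/h_i = 6, -3/2, -1/2.
  2·m_0 + 8·m_1 + 2·m_2 = 6(Δ_1 - Δ_0) = -45
  2·m_1 + 8·m_2 + 2·m_3 = 6(Δ_2 - Δ_1) = 6
Clamped end conditions give two more equations: 2h_0·m_0 + h_0·m_1 = 6(Δ_0 - g'(1)) = 0 and h_2·m_2 + 2h_2·m_3 = 6(g'(7) - Δ_2) = 33.
Hence m_0 = 49/15, m_1 = -98/15, m_2 = 11/30, m_3 = 121/15.
On [5, 7], g'(t) = b_2 + 2c_2·(t - 5) + 3d_2·(t - 5)² with b_2 = Δ_2 - h_2(2m_2 + m_3)/6 = -103/30, c_2 = m_2/2 = 11/60, d_2 = (m_3 - m_2)/(6h_2) = 77/120. So g'(5) = -103/30.

-3.4333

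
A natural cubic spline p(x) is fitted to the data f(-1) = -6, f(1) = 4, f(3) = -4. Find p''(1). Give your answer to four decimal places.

-6.7500

Put M_i = p'' at the i-th knot. Here h = (2, 2) and Δ = (5, -4), so the interior equations h_(i-1)·M_(i-1) + 2(h_(i-1)+h_i)·M_i + h_i·M_(i+1) = 6(Δ_i − Δ_(i-1)) read
  2·M_0 + 8·M_1 + 2·M_2 = 6(Δ_1 - Δ_0) = -54
Natural end conditions: M_0 = M_2 = 0.
Solving the tridiagonal system: M_0 = 0, M_1 = -27/4, M_2 = 0.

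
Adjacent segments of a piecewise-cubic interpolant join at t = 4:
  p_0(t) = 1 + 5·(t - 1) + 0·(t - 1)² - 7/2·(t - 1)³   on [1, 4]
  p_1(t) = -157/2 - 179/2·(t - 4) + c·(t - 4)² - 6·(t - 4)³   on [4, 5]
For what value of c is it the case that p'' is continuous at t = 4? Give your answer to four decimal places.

-31.5000

p_0''(t) = 0 - 21·(t - 1), so p_0''(4) = -63. On the right, p_1''(4) = 2c, so c = -63/2.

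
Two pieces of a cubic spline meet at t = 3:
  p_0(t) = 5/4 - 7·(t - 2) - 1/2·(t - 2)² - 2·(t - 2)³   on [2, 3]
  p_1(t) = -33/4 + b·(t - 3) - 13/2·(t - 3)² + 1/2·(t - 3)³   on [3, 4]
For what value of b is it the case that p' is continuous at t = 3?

-14

p_0'(t) = -7 - 1·(t - 2) - 6·(t - 2)², so p_0'(3) = -14. On the right, p_1'(3) = b, so b = -14.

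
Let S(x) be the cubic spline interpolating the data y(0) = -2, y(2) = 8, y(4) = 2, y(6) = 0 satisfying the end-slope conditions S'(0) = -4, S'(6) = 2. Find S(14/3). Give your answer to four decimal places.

Let σ_i = S''(x_i). Step sizes h_i = 2, 2, 2; slopes of the chords Δ_i = (y_(i+1) - y_i)/h_i = 5, -3, -1.
  2·σ_0 + 8·σ_1 + 2·σ_2 = 6(Δ_1 - Δ_0) = -48
  2·σ_1 + 8·σ_2 + 2·σ_3 = 6(Δ_2 - Δ_1) = 12
Clamped end conditions give two more equations: 2h_0·σ_0 + h_0·σ_1 = 6(Δ_0 - S'(0)) = 54 and h_2·σ_2 + 2h_2·σ_3 = 6(S'(6) - Δ_2) = 18.
Hence σ_0 = 97/5, σ_1 = -59/5, σ_2 = 19/5, σ_3 = 13/5.
On [4, 6], S(x) = 2 - 22/5·(x - 4) + 19/10·(x - 4)² - 1/10·(x - 4)³.
With (x - 4) = 2/3: S(14/3) = -16/135.

-0.1185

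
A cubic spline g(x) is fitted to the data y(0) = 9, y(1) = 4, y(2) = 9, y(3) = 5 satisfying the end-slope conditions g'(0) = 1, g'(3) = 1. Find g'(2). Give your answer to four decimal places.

0.6000

Put m_i = g'' at the i-th knot. Here h = (1, 1, 1) and Δ = (-5, 5, -4), so the interior equations h_(i-1)·m_(i-1) + 2(h_(i-1)+h_i)·m_i + h_i·m_(i+1) = 6(Δ_i − Δ_(i-1)) read
  1·m_0 + 4·m_1 + 1·m_2 = 6(Δ_1 - Δ_0) = 60
  1·m_1 + 4·m_2 + 1·m_3 = 6(Δ_2 - Δ_1) = -54
Clamped end conditions give two more equations: 2h_0·m_0 + h_0·m_1 = 6(Δ_0 - g'(0)) = -36 and h_2·m_2 + 2h_2·m_3 = 6(g'(3) - Δ_2) = 30.
Hence m_0 = -166/5, m_1 = 152/5, m_2 = -142/5, m_3 = 146/5.
On [2, 3], g'(x) = b_2 + 2c_2·(x - 2) + 3d_2·(x - 2)² with b_2 = Δ_2 - h_2(2m_2 + m_3)/6 = 3/5, c_2 = m_2/2 = -71/5, d_2 = (m_3 - m_2)/(6h_2) = 48/5. So g'(2) = 3/5.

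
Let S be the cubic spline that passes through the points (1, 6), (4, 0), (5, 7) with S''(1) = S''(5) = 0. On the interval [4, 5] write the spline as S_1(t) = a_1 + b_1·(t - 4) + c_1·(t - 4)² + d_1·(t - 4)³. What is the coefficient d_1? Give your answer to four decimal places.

With M_i denoting the second derivative at x_i, h_i = 3, 1, and Δ_i = (y_(i+1) − y_i)/h_i = -2, 7:
  3·M_0 + 8·M_1 + 1·M_2 = 6(Δ_1 - Δ_0) = 54
Natural end conditions: M_0 = M_2 = 0.
Hence M_0 = 0, M_1 = 27/4, M_2 = 0.
On [4, 5], with S_1(t) = a_1 + b_1·(t - 4) + c_1·(t - 4)² + d_1·(t - 4)³: c_1 = M_1/2 = 27/8, d_1 = (M_2 - M_1)/(6h_1) = -9/8, b_1 = Δ_1 - h_1(2M_1 + M_2)/6 = 19/4.

-1.1250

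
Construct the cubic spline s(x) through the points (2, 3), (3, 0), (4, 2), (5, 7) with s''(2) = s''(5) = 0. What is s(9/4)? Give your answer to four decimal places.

1.9844

Put σ_i = s'' at the i-th knot. Here h = (1, 1, 1) and Δ = (-3, 2, 5), so the interior equations h_(i-1)·σ_(i-1) + 2(h_(i-1)+h_i)·σ_i + h_i·σ_(i+1) = 6(Δ_i − Δ_(i-1)) read
  1·σ_0 + 4·σ_1 + 1·σ_2 = 6(Δ_1 - Δ_0) = 30
  1·σ_1 + 4·σ_2 + 1·σ_3 = 6(Δ_2 - Δ_1) = 18
Natural end conditions: σ_0 = σ_3 = 0.
Solving: σ_0 = 0, σ_1 = 34/5, σ_2 = 14/5, σ_3 = 0.
On [2, 3], s(x) = 3 - 62/15·(x - 2) + 0·(x - 2)² + 17/15·(x - 2)³.
With (x - 2) = 1/4: s(9/4) = 127/64.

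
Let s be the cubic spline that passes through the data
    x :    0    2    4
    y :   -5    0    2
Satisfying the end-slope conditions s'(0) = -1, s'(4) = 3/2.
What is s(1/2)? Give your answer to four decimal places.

Write M_i for s''(x_i). With h_i = 2, 2 and divided differences Δ_i = 5/2, 1, the continuity of s' gives the tridiagonal system
  2·M_0 + 8·M_1 + 2·M_2 = 6(Δ_1 - Δ_0) = -9
Clamped end conditions give two more equations: 2h_0·M_0 + h_0·M_1 = 6(Δ_0 - s'(0)) = 21 and h_1·M_1 + 2h_1·M_2 = 6(s'(4) - Δ_1) = 3.
Solving: M_0 = 7, M_1 = -7/2, M_2 = 5/2.
On [0, 2], s(x) = -5 - 1·x + 7/2·x² - 7/8·x³.
With x = 1/2: s(1/2) = -303/64.

-4.7344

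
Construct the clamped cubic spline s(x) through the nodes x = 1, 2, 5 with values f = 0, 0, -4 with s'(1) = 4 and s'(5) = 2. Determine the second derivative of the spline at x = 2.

-1

With m_i denoting the second derivative at x_i, h_i = 1, 3, and Δ_i = (y_(i+1) − y_i)/h_i = 0, -4/3:
  1·m_0 + 8·m_1 + 3·m_2 = 6(Δ_1 - Δ_0) = -8
Clamped end conditions give two more equations: 2h_0·m_0 + h_0·m_1 = 6(Δ_0 - s'(1)) = -24 and h_1·m_1 + 2h_1·m_2 = 6(s'(5) - Δ_1) = 20.
Hence m_0 = -23/2, m_1 = -1, m_2 = 23/6.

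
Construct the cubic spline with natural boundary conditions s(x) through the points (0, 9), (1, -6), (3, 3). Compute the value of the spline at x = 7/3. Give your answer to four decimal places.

-3.8519

Let σ_i = s''(x_i). Step sizes h_i = 1, 2; slopes of the chords Δ_i = (y_(i+1) - y_i)/h_i = -15, 9/2.
  1·σ_0 + 6·σ_1 + 2·σ_2 = 6(Δ_1 - Δ_0) = 117
Natural end conditions: σ_0 = σ_2 = 0.
Solving the tridiagonal system: σ_0 = 0, σ_1 = 39/2, σ_2 = 0.
On [1, 3], s(x) = -6 - 17/2·(x - 1) + 39/4·(x - 1)² - 13/8·(x - 1)³.
With (x - 1) = 4/3: s(7/3) = -104/27.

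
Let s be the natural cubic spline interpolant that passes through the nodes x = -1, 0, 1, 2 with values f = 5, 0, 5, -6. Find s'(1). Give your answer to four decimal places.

With M_i denoting the second derivative at x_i, h_i = 1, 1, 1, and Δ_i = (y_(i+1) − y_i)/h_i = -5, 5, -11:
  1·M_0 + 4·M_1 + 1·M_2 = 6(Δ_1 - Δ_0) = 60
  1·M_1 + 4·M_2 + 1·M_3 = 6(Δ_2 - Δ_1) = -96
Natural end conditions: M_0 = M_3 = 0.
Solving the tridiagonal system: M_0 = 0, M_1 = 112/5, M_2 = -148/5, M_3 = 0.
On [1, 2], s'(x) = b_2 + 2c_2·(x - 1) + 3d_2·(x - 1)² with b_2 = Δ_2 - h_2(2M_2 + M_3)/6 = -17/15, c_2 = M_2/2 = -74/5, d_2 = (M_3 - M_2)/(6h_2) = 74/15. So s'(1) = -17/15.

-1.1333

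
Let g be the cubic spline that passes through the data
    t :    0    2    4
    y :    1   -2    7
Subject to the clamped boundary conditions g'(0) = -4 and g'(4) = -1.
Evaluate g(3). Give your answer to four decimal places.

3.6250

Write M_i for g''(x_i). With h_i = 2, 2 and divided differences Δ_i = -3/2, 9/2, the continuity of g' gives the tridiagonal system
  2·M_0 + 8·M_1 + 2·M_2 = 6(Δ_1 - Δ_0) = 36
Clamped end conditions give two more equations: 2h_0·M_0 + h_0·M_1 = 6(Δ_0 - g'(0)) = 15 and h_1·M_1 + 2h_1·M_2 = 6(g'(4) - Δ_1) = -33.
Hence M_0 = 0, M_1 = 15/2, M_2 = -12.
On [2, 4], g(t) = -2 + 7/2·(t - 2) + 15/4·(t - 2)² - 13/8·(t - 2)³.
With (t - 2) = 1: g(3) = 29/8.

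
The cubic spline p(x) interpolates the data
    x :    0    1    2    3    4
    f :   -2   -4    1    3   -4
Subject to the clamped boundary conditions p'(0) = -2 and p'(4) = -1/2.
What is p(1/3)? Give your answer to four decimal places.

-2.9028

Put M_i = p'' at the i-th knot. Here h = (1, 1, 1, 1) and Δ = (-2, 5, 2, -7), so the interior equations h_(i-1)·M_(i-1) + 2(h_(i-1)+h_i)·M_i + h_i·M_(i+1) = 6(Δ_i − Δ_(i-1)) read
  1·M_0 + 4·M_1 + 1·M_2 = 6(Δ_1 - Δ_0) = 42
  1·M_1 + 4·M_2 + 1·M_3 = 6(Δ_2 - Δ_1) = -18
  1·M_2 + 4·M_3 + 1·M_4 = 6(Δ_3 - Δ_2) = -54
Clamped end conditions give two more equations: 2h_0·M_0 + h_0·M_1 = 6(Δ_0 - p'(0)) = 0 and h_3·M_3 + 2h_3·M_4 = 6(p'(4) - Δ_3) = 39.
Hence M_0 = -51/8, M_1 = 51/4, M_2 = -21/8, M_3 = -81/4, M_4 = 237/8.
On [0, 1], p(x) = -2 - 2·x - 51/16·x² + 51/16·x³.
With x = 1/3: p(1/3) = -209/72.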